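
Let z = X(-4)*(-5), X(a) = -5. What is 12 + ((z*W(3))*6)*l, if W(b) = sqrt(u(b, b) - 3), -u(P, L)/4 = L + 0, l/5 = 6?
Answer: 12 + 4500*I*sqrt(15) ≈ 12.0 + 17428.0*I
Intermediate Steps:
l = 30 (l = 5*6 = 30)
u(P, L) = -4*L (u(P, L) = -4*(L + 0) = -4*L)
W(b) = sqrt(-3 - 4*b) (W(b) = sqrt(-4*b - 3) = sqrt(-3 - 4*b))
z = 25 (z = -5*(-5) = 25)
12 + ((z*W(3))*6)*l = 12 + ((25*sqrt(-3 - 4*3))*6)*30 = 12 + ((25*sqrt(-3 - 12))*6)*30 = 12 + ((25*sqrt(-15))*6)*30 = 12 + ((25*(I*sqrt(15)))*6)*30 = 12 + ((25*I*sqrt(15))*6)*30 = 12 + (150*I*sqrt(15))*30 = 12 + 4500*I*sqrt(15)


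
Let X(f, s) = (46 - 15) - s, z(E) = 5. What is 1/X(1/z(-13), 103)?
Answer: -1/72 ≈ -0.013889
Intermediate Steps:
X(f, s) = 31 - s
1/X(1/z(-13), 103) = 1/(31 - 1*103) = 1/(31 - 103) = 1/(-72) = -1/72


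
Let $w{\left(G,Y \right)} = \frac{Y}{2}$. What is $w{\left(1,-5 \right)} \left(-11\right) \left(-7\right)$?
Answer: $- \frac{385}{2} \approx -192.5$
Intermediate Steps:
$w{\left(G,Y \right)} = \frac{Y}{2}$ ($w{\left(G,Y \right)} = Y \frac{1}{2} = \frac{Y}{2}$)
$w{\left(1,-5 \right)} \left(-11\right) \left(-7\right) = \frac{1}{2} \left(-5\right) \left(-11\right) \left(-7\right) = \left(- \frac{5}{2}\right) \left(-11\right) \left(-7\right) = \frac{55}{2} \left(-7\right) = - \frac{385}{2}$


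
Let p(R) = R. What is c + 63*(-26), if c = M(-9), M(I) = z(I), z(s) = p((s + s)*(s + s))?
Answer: -1314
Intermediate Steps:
z(s) = 4*s**2 (z(s) = (s + s)*(s + s) = (2*s)*(2*s) = 4*s**2)
M(I) = 4*I**2
c = 324 (c = 4*(-9)**2 = 4*81 = 324)
c + 63*(-26) = 324 + 63*(-26) = 324 - 1638 = -1314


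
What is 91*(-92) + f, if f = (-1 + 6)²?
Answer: -8347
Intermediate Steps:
f = 25 (f = 5² = 25)
91*(-92) + f = 91*(-92) + 25 = -8372 + 25 = -8347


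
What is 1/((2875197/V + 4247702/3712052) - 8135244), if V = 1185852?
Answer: -1269303428/10326088566820271 ≈ -1.2292e-7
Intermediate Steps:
1/((2875197/V + 4247702/3712052) - 8135244) = 1/((2875197/1185852 + 4247702/3712052) - 8135244) = 1/((2875197*(1/1185852) + 4247702*(1/3712052)) - 8135244) = 1/((958399/395284 + 2123851/1856026) - 8135244) = 1/(4529996161/1269303428 - 8135244) = 1/(-10326088566820271/1269303428) = -1269303428/10326088566820271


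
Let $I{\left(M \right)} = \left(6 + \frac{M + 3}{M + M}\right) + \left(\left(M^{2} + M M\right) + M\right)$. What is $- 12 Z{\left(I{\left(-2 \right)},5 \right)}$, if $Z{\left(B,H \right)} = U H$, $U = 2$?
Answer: $-120$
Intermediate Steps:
$I{\left(M \right)} = 6 + M + 2 M^{2} + \frac{3 + M}{2 M}$ ($I{\left(M \right)} = \left(6 + \frac{3 + M}{2 M}\right) + \left(\left(M^{2} + M^{2}\right) + M\right) = \left(6 + \left(3 + M\right) \frac{1}{2 M}\right) + \left(2 M^{2} + M\right) = \left(6 + \frac{3 + M}{2 M}\right) + \left(M + 2 M^{2}\right) = 6 + M + 2 M^{2} + \frac{3 + M}{2 M}$)
$Z{\left(B,H \right)} = 2 H$
$- 12 Z{\left(I{\left(-2 \right)},5 \right)} = - 12 \cdot 2 \cdot 5 = \left(-12\right) 10 = -120$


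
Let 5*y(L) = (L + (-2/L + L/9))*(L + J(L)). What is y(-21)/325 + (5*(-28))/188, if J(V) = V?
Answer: -11003/76375 ≈ -0.14407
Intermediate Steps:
y(L) = 2*L*(-2/L + 10*L/9)/5 (y(L) = ((L + (-2/L + L/9))*(L + L))/5 = ((L + (-2/L + L*(⅑)))*(2*L))/5 = ((L + (-2/L + L/9))*(2*L))/5 = ((-2/L + 10*L/9)*(2*L))/5 = (2*L*(-2/L + 10*L/9))/5 = 2*L*(-2/L + 10*L/9)/5)
y(-21)/325 + (5*(-28))/188 = (-⅘ + (4/9)*(-21)²)/325 + (5*(-28))/188 = (-⅘ + (4/9)*441)*(1/325) - 140*1/188 = (-⅘ + 196)*(1/325) - 35/47 = (976/5)*(1/325) - 35/47 = 976/1625 - 35/47 = -11003/76375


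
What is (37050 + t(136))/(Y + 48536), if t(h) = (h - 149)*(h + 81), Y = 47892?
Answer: 34229/96428 ≈ 0.35497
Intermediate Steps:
t(h) = (-149 + h)*(81 + h)
(37050 + t(136))/(Y + 48536) = (37050 + (-12069 + 136² - 68*136))/(47892 + 48536) = (37050 + (-12069 + 18496 - 9248))/96428 = (37050 - 2821)*(1/96428) = 34229*(1/96428) = 34229/96428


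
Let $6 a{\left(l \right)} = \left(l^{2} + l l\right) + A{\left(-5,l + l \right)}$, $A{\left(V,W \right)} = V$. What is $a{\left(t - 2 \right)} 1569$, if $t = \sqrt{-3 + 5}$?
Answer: $\frac{3661}{2} - 2092 \sqrt{2} \approx -1128.0$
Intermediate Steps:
$t = \sqrt{2} \approx 1.4142$
$a{\left(l \right)} = - \frac{5}{6} + \frac{l^{2}}{3}$ ($a{\left(l \right)} = \frac{\left(l^{2} + l l\right) - 5}{6} = \frac{\left(l^{2} + l^{2}\right) - 5}{6} = \frac{2 l^{2} - 5}{6} = \frac{-5 + 2 l^{2}}{6} = - \frac{5}{6} + \frac{l^{2}}{3}$)
$a{\left(t - 2 \right)} 1569 = \left(- \frac{5}{6} + \frac{\left(\sqrt{2} - 2\right)^{2}}{3}\right) 1569 = \left(- \frac{5}{6} + \frac{\left(-2 + \sqrt{2}\right)^{2}}{3}\right) 1569 = - \frac{2615}{2} + 523 \left(-2 + \sqrt{2}\right)^{2}$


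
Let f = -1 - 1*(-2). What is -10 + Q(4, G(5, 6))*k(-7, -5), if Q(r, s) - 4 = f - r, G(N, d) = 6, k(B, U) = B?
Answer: -17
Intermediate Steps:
f = 1 (f = -1 + 2 = 1)
Q(r, s) = 5 - r (Q(r, s) = 4 + (1 - r) = 5 - r)
-10 + Q(4, G(5, 6))*k(-7, -5) = -10 + (5 - 1*4)*(-7) = -10 + (5 - 4)*(-7) = -10 + 1*(-7) = -10 - 7 = -17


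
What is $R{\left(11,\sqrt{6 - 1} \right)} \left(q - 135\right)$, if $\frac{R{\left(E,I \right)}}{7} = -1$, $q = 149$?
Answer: $-98$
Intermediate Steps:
$R{\left(E,I \right)} = -7$ ($R{\left(E,I \right)} = 7 \left(-1\right) = -7$)
$R{\left(11,\sqrt{6 - 1} \right)} \left(q - 135\right) = - 7 \left(149 - 135\right) = \left(-7\right) 14 = -98$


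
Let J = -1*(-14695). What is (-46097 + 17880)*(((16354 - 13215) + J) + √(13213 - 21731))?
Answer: -503221978 - 28217*I*√8518 ≈ -5.0322e+8 - 2.6042e+6*I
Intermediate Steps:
J = 14695
(-46097 + 17880)*(((16354 - 13215) + J) + √(13213 - 21731)) = (-46097 + 17880)*(((16354 - 13215) + 14695) + √(13213 - 21731)) = -28217*((3139 + 14695) + √(-8518)) = -28217*(17834 + I*√8518) = -503221978 - 28217*I*√8518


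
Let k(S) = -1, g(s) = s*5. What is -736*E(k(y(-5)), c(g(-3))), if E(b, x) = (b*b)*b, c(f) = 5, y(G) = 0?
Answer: 736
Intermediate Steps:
g(s) = 5*s
E(b, x) = b**3 (E(b, x) = b**2*b = b**3)
-736*E(k(y(-5)), c(g(-3))) = -736*(-1)**3 = -736*(-1) = 736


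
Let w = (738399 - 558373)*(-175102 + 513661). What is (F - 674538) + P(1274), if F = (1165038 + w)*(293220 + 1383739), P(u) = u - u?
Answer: 102211636383479010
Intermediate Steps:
P(u) = 0
w = 60949422534 (w = 180026*338559 = 60949422534)
F = 102211636384153548 (F = (1165038 + 60949422534)*(293220 + 1383739) = 60950587572*1676959 = 102211636384153548)
(F - 674538) + P(1274) = (102211636384153548 - 674538) + 0 = 102211636383479010 + 0 = 102211636383479010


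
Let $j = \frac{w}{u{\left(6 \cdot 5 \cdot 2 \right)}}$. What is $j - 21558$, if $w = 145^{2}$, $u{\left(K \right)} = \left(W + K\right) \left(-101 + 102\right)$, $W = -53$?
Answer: $- \frac{129881}{7} \approx -18554.0$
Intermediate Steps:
$u{\left(K \right)} = -53 + K$ ($u{\left(K \right)} = \left(-53 + K\right) \left(-101 + 102\right) = \left(-53 + K\right) 1 = -53 + K$)
$w = 21025$
$j = \frac{21025}{7}$ ($j = \frac{21025}{-53 + 6 \cdot 5 \cdot 2} = \frac{21025}{-53 + 30 \cdot 2} = \frac{21025}{-53 + 60} = \frac{21025}{7} \approx 3003.6$)
$j - 21558 = \frac{21025}{7} - 21558 = - \frac{129881}{7}$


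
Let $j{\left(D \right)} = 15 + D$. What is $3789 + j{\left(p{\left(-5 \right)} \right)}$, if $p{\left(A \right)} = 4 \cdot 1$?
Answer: $3808$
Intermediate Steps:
$p{\left(A \right)} = 4$
$3789 + j{\left(p{\left(-5 \right)} \right)} = 3789 + \left(15 + 4\right) = 3789 + 19 = 3808$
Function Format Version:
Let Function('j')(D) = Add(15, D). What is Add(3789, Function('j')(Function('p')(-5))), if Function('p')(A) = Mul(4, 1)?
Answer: 3808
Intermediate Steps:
Function('p')(A) = 4
Add(3789, Function('j')(Function('p')(-5))) = Add(3789, Add(15, 4)) = Add(3789, 19) = 3808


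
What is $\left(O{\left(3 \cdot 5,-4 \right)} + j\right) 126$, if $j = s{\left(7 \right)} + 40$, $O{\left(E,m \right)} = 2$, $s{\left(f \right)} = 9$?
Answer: $6426$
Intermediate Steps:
$j = 49$ ($j = 9 + 40 = 49$)
$\left(O{\left(3 \cdot 5,-4 \right)} + j\right) 126 = \left(2 + 49\right) 126 = 51 \cdot 126 = 6426$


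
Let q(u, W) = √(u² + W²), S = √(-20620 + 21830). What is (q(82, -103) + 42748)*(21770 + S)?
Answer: (21770 + 11*√10)*(42748 + √17333) ≈ 9.3498e+8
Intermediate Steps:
S = 11*√10 (S = √1210 = 11*√10 ≈ 34.785)
q(u, W) = √(W² + u²)
(q(82, -103) + 42748)*(21770 + S) = (√((-103)² + 82²) + 42748)*(21770 + 11*√10) = (√(10609 + 6724) + 42748)*(21770 + 11*√10) = (√17333 + 42748)*(21770 + 11*√10) = (42748 + √17333)*(21770 + 11*√10) = (21770 + 11*√10)*(42748 + √17333)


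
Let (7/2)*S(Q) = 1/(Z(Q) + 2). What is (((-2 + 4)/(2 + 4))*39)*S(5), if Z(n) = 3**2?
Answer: 26/77 ≈ 0.33766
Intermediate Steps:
Z(n) = 9
S(Q) = 2/77 (S(Q) = 2/(7*(9 + 2)) = (2/7)/11 = (2/7)*(1/11) = 2/77)
(((-2 + 4)/(2 + 4))*39)*S(5) = (((-2 + 4)/(2 + 4))*39)*(2/77) = ((2/6)*39)*(2/77) = ((2*(1/6))*39)*(2/77) = ((1/3)*39)*(2/77) = 13*(2/77) = 26/77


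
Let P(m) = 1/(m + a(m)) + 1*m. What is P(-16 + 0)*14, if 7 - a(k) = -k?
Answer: -5614/25 ≈ -224.56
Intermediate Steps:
a(k) = 7 + k (a(k) = 7 - (-1)*k = 7 + k)
P(m) = m + 1/(7 + 2*m) (P(m) = 1/(m + (7 + m)) + 1*m = 1/(7 + 2*m) + m = m + 1/(7 + 2*m))
P(-16 + 0)*14 = ((1 + (-16 + 0)**2 + (-16 + 0)*(7 + (-16 + 0)))/(7 + 2*(-16 + 0)))*14 = ((1 + (-16)**2 - 16*(7 - 16))/(7 + 2*(-16)))*14 = ((1 + 256 - 16*(-9))/(7 - 32))*14 = ((1 + 256 + 144)/(-25))*14 = -1/25*401*14 = -401/25*14 = -5614/25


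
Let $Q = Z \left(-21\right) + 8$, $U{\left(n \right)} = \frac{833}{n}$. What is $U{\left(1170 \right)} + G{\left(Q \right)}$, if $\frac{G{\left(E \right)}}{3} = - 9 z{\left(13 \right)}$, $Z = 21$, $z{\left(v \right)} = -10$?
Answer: $\frac{316733}{1170} \approx 270.71$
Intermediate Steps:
$Q = -433$ ($Q = 21 \left(-21\right) + 8 = -441 + 8 = -433$)
$G{\left(E \right)} = 270$ ($G{\left(E \right)} = 3 \left(\left(-9\right) \left(-10\right)\right) = 3 \cdot 90 = 270$)
$U{\left(1170 \right)} + G{\left(Q \right)} = \frac{833}{1170} + 270 = \frac{316733}{1170}$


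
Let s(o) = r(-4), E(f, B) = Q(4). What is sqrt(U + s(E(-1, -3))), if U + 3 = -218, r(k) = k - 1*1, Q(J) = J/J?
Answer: I*sqrt(226) ≈ 15.033*I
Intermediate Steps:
Q(J) = 1
E(f, B) = 1
r(k) = -1 + k (r(k) = k - 1 = -1 + k)
s(o) = -5 (s(o) = -1 - 4 = -5)
U = -221 (U = -3 - 218 = -221)
sqrt(U + s(E(-1, -3))) = sqrt(-221 - 5) = sqrt(-226) = I*sqrt(226)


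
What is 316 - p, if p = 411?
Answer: -95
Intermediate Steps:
316 - p = 316 - 1*411 = 316 - 411 = -95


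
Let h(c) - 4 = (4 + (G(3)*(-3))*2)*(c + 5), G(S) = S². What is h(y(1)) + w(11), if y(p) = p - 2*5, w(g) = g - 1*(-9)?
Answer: 224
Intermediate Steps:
w(g) = 9 + g (w(g) = g + 9 = 9 + g)
y(p) = -10 + p (y(p) = p - 10 = -10 + p)
h(c) = -246 - 50*c (h(c) = 4 + (4 + (3²*(-3))*2)*(c + 5) = 4 + (4 + (9*(-3))*2)*(5 + c) = 4 + (4 - 27*2)*(5 + c) = 4 + (4 - 54)*(5 + c) = 4 - 50*(5 + c) = 4 + (-250 - 50*c) = -246 - 50*c)
h(y(1)) + w(11) = (-246 - 50*(-10 + 1)) + (9 + 11) = (-246 - 50*(-9)) + 20 = (-246 + 450) + 20 = 204 + 20 = 224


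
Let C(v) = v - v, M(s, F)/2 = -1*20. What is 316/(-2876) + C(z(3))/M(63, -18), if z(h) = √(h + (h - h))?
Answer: -79/719 ≈ -0.10987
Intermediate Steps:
z(h) = √h (z(h) = √(h + 0) = √h)
M(s, F) = -40 (M(s, F) = 2*(-1*20) = 2*(-20) = -40)
C(v) = 0
316/(-2876) + C(z(3))/M(63, -18) = 316/(-2876) + 0/(-40) = 316*(-1/2876) + 0*(-1/40) = -79/719 + 0 = -79/719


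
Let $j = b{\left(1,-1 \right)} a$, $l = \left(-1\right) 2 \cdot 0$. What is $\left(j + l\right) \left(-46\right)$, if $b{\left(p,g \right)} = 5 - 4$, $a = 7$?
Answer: $-322$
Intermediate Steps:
$l = 0$ ($l = \left(-2\right) 0 = 0$)
$b{\left(p,g \right)} = 1$
$j = 7$ ($j = 1 \cdot 7 = 7$)
$\left(j + l\right) \left(-46\right) = \left(7 + 0\right) \left(-46\right) = 7 \left(-46\right) = -322$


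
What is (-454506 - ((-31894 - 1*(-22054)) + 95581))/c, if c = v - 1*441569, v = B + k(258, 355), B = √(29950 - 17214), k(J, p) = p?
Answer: 119182269929/97334890530 + 1080494*√199/48667445265 ≈ 1.2248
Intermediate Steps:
B = 8*√199 (B = √12736 = 8*√199 ≈ 112.85)
v = 355 + 8*√199 (v = 8*√199 + 355 = 355 + 8*√199 ≈ 467.85)
c = -441214 + 8*√199 (c = (355 + 8*√199) - 1*441569 = (355 + 8*√199) - 441569 = -441214 + 8*√199 ≈ -4.4110e+5)
(-454506 - ((-31894 - 1*(-22054)) + 95581))/c = (-454506 - ((-31894 - 1*(-22054)) + 95581))/(-441214 + 8*√199) = (-454506 - ((-31894 + 22054) + 95581))/(-441214 + 8*√199) = (-454506 - (-9840 + 95581))/(-441214 + 8*√199) = (-454506 - 1*85741)/(-441214 + 8*√199) = (-454506 - 85741)/(-441214 + 8*√199) = -540247/(-441214 + 8*√199)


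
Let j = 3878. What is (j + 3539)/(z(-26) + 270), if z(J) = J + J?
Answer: 7417/218 ≈ 34.023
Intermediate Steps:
z(J) = 2*J
(j + 3539)/(z(-26) + 270) = (3878 + 3539)/(2*(-26) + 270) = 7417/(-52 + 270) = 7417/218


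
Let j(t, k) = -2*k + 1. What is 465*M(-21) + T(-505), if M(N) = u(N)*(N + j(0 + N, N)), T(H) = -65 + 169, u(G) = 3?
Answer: 30794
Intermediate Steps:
j(t, k) = 1 - 2*k
T(H) = 104
M(N) = 3 - 3*N (M(N) = 3*(N + (1 - 2*N)) = 3*(1 - N) = 3 - 3*N)
465*M(-21) + T(-505) = 465*(3 - 3*(-21)) + 104 = 465*(3 + 63) + 104 = 465*66 + 104 = 30690 + 104 = 30794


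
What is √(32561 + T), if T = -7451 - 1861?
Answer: √23249 ≈ 152.48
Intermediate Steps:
T = -9312
√(32561 + T) = √(32561 - 9312) = √23249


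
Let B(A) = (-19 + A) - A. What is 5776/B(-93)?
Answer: -304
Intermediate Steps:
B(A) = -19
5776/B(-93) = 5776/(-19) = 5776*(-1/19) = -304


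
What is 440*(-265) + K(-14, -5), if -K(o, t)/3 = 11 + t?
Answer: -116618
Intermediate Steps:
K(o, t) = -33 - 3*t (K(o, t) = -3*(11 + t) = -33 - 3*t)
440*(-265) + K(-14, -5) = 440*(-265) + (-33 - 3*(-5)) = -116600 + (-33 + 15) = -116600 - 18 = -116618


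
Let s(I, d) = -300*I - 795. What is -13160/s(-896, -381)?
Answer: -2632/53601 ≈ -0.049104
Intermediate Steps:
s(I, d) = -795 - 300*I
-13160/s(-896, -381) = -13160/(-795 - 300*(-896)) = -13160/(-795 + 268800) = -13160/268005 = -13160*1/268005 = -2632/53601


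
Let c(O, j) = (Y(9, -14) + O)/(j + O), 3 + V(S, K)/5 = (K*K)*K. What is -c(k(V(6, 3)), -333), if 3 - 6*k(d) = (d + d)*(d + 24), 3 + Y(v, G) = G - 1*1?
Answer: -2311/2437 ≈ -0.94830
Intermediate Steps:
Y(v, G) = -4 + G (Y(v, G) = -3 + (G - 1*1) = -3 + (G - 1) = -3 + (-1 + G) = -4 + G)
V(S, K) = -15 + 5*K**3 (V(S, K) = -15 + 5*((K*K)*K) = -15 + 5*(K**2*K) = -15 + 5*K**3)
k(d) = 1/2 - d*(24 + d)/3 (k(d) = 1/2 - (d + d)*(d + 24)/6 = 1/2 - 2*d*(24 + d)/6 = 1/2 - d*(24 + d)/3)
c(O, j) = (-18 + O)/(O + j) (c(O, j) = ((-4 - 14) + O)/(j + O) = (-18 + O)/(O + j))
-c(k(V(6, 3)), -333) = -(-18 + (1/2 - 8*(-15 + 5*3**3) - (-15 + 5*3**3)**2/3))/((1/2 - 8*(-15 + 5*3**3) - (-15 + 5*3**3)**2/3) - 333) = -(-18 + (1/2 - 8*(-15 + 5*27) - (-15 + 5*27)**2/3))/((1/2 - 8*(-15 + 5*27) - (-15 + 5*27)**2/3) - 333) = -(-18 + (1/2 - 8*(-15 + 135) - (-15 + 135)**2/3))/((1/2 - 8*(-15 + 135) - (-15 + 135)**2/3) - 333) = -(-18 + (1/2 - 8*120 - 1/3*120**2))/((1/2 - 8*120 - 1/3*120**2) - 333) = -(-18 + (1/2 - 960 - 1/3*14400))/((1/2 - 960 - 1/3*14400) - 333) = -(-18 + (1/2 - 960 - 4800))/((1/2 - 960 - 4800) - 333) = -(-18 - 11519/2)/(-11519/2 - 333) = -(-11555)/((-12185/2)*2) = -(-2)*(-11555)/(12185*2) = -1*2311/2437 = -2311/2437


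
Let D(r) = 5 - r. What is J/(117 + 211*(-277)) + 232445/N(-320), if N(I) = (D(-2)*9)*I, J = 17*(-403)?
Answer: -1342040069/117593280 ≈ -11.413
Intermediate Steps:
J = -6851
N(I) = 63*I (N(I) = ((5 - 1*(-2))*9)*I = ((5 + 2)*9)*I = (7*9)*I = 63*I)
J/(117 + 211*(-277)) + 232445/N(-320) = -6851/(117 + 211*(-277)) + 232445/((63*(-320))) = -6851/(117 - 58447) + 232445/(-20160) = -6851/(-58330) + 232445*(-1/20160) = -6851*(-1/58330) - 46489/4032 = 6851/58330 - 46489/4032 = -1342040069/117593280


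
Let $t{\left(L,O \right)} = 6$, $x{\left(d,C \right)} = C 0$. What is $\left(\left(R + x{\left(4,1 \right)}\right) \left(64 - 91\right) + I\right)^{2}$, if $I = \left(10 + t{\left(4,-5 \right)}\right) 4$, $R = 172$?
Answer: $20976400$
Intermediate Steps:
$x{\left(d,C \right)} = 0$
$I = 64$ ($I = \left(10 + 6\right) 4 = 16 \cdot 4 = 64$)
$\left(\left(R + x{\left(4,1 \right)}\right) \left(64 - 91\right) + I\right)^{2} = \left(\left(172 + 0\right) \left(64 - 91\right) + 64\right)^{2} = \left(172 \left(-27\right) + 64\right)^{2} = \left(-4644 + 64\right)^{2} = \left(-4580\right)^{2} = 20976400$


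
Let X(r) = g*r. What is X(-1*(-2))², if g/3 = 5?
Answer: 900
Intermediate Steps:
g = 15 (g = 3*5 = 15)
X(r) = 15*r
X(-1*(-2))² = (15*(-1*(-2)))² = (15*2)² = 30² = 900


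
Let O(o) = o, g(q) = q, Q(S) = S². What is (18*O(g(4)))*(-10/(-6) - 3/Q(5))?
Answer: 2784/25 ≈ 111.36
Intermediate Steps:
(18*O(g(4)))*(-10/(-6) - 3/Q(5)) = (18*4)*(-10/(-6) - 3/(5²)) = 72*(-10*(-⅙) - 3/25) = 72*(5/3 - 3*1/25) = 72*(5/3 - 3/25) = 72*(116/75) = 2784/25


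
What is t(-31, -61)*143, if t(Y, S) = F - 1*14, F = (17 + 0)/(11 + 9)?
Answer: -37609/20 ≈ -1880.4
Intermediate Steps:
F = 17/20 ≈ 0.85000
t(Y, S) = -263/20 (t(Y, S) = 17/20 - 1*14 = 17/20 - 14 = -263/20)
t(-31, -61)*143 = -263/20*143 = -37609/20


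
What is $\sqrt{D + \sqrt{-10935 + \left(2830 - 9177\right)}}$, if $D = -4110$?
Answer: $\sqrt{-4110 + i \sqrt{17282}} \approx 1.025 + 64.117 i$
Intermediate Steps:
$\sqrt{D + \sqrt{-10935 + \left(2830 - 9177\right)}} = \sqrt{-4110 + \sqrt{-10935 + \left(2830 - 9177\right)}} = \sqrt{-4110 + \sqrt{-10935 - 6347}} = \sqrt{-4110 + \sqrt{-17282}} = \sqrt{-4110 + i \sqrt{17282}}$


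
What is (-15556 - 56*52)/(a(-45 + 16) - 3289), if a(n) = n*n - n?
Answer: 18468/2419 ≈ 7.6346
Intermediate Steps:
a(n) = n² - n
(-15556 - 56*52)/(a(-45 + 16) - 3289) = (-15556 - 56*52)/((-45 + 16)*(-1 + (-45 + 16)) - 3289) = (-15556 - 2912)/(-29*(-1 - 29) - 3289) = -18468/(-29*(-30) - 3289) = -18468/(870 - 3289) = -18468/(-2419) = -18468*(-1/2419) = 18468/2419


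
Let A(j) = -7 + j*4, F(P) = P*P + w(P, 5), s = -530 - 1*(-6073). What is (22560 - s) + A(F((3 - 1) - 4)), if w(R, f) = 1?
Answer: 17030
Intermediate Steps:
s = 5543 (s = -530 + 6073 = 5543)
F(P) = 1 + P**2 (F(P) = P*P + 1 = P**2 + 1 = 1 + P**2)
A(j) = -7 + 4*j
(22560 - s) + A(F((3 - 1) - 4)) = (22560 - 1*5543) + (-7 + 4*(1 + ((3 - 1) - 4)**2)) = (22560 - 5543) + (-7 + 4*(1 + (2 - 4)**2)) = 17017 + (-7 + 4*(1 + (-2)**2)) = 17017 + (-7 + 4*(1 + 4)) = 17017 + (-7 + 4*5) = 17017 + (-7 + 20) = 17017 + 13 = 17030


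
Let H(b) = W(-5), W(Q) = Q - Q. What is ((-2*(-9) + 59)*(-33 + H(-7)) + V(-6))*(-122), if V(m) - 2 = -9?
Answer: 310856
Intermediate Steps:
V(m) = -7 (V(m) = 2 - 9 = -7)
W(Q) = 0
H(b) = 0
((-2*(-9) + 59)*(-33 + H(-7)) + V(-6))*(-122) = ((-2*(-9) + 59)*(-33 + 0) - 7)*(-122) = ((18 + 59)*(-33) - 7)*(-122) = (77*(-33) - 7)*(-122) = (-2541 - 7)*(-122) = -2548*(-122) = 310856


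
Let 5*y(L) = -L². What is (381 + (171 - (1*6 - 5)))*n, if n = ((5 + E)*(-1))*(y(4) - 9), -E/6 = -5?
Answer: 235277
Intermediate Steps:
E = 30 (E = -6*(-5) = 30)
y(L) = -L²/5 (y(L) = (-L²)/5 = -L²/5)
n = 427 (n = ((5 + 30)*(-1))*(-⅕*4² - 9) = (35*(-1))*(-⅕*16 - 9) = -35*(-16/5 - 9) = -35*(-61/5) = 427)
(381 + (171 - (1*6 - 5)))*n = (381 + (171 - (1*6 - 5)))*427 = (381 + (171 - (6 - 5)))*427 = (381 + (171 - 1*1))*427 = (381 + (171 - 1))*427 = (381 + 170)*427 = 551*427 = 235277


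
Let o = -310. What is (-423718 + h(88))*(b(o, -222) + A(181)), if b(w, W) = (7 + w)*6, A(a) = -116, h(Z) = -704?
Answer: 820832148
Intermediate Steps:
b(w, W) = 42 + 6*w
(-423718 + h(88))*(b(o, -222) + A(181)) = (-423718 - 704)*((42 + 6*(-310)) - 116) = -424422*((42 - 1860) - 116) = -424422*(-1818 - 116) = -424422*(-1934) = 820832148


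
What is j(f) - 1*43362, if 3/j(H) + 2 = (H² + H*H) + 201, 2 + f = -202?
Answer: -3617735019/83431 ≈ -43362.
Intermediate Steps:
f = -204 (f = -2 - 202 = -204)
j(H) = 3/(199 + 2*H²) (j(H) = 3/(-2 + ((H² + H*H) + 201)) = 3/(-2 + ((H² + H²) + 201)) = 3/(-2 + (2*H² + 201)) = 3/(-2 + (201 + 2*H²)) = 3/(199 + 2*H²))
j(f) - 1*43362 = 3/(199 + 2*(-204)²) - 1*43362 = 3/(199 + 2*41616) - 43362 = 3/(199 + 83232) - 43362 = 3/83431 - 43362 = -3617735019/83431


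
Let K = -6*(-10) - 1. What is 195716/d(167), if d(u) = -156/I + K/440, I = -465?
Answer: 533913248/1281 ≈ 4.1679e+5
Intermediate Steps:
K = 59 (K = 60 - 1 = 59)
d(u) = 1281/2728 (d(u) = -156/(-465) + 59/440 = -156*(-1/465) + 59*(1/440) = 52/155 + 59/440 = 1281/2728)
195716/d(167) = 195716/(1281/2728) = 195716*(2728/1281) = 533913248/1281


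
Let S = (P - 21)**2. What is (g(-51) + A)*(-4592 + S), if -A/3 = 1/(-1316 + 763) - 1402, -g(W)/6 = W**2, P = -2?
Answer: 25613952411/553 ≈ 4.6318e+7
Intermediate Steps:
g(W) = -6*W**2
A = 2325921/553 (A = -3*(1/(-1316 + 763) - 1402) = -3*(1/(-553) - 1402) = -3*(-1/553 - 1402) = -3*(-775307/553) = 2325921/553 ≈ 4206.0)
S = 529 (S = (-2 - 21)**2 = (-23)**2 = 529)
(g(-51) + A)*(-4592 + S) = (-6*(-51)**2 + 2325921/553)*(-4592 + 529) = (-6*2601 + 2325921/553)*(-4063) = (-15606 + 2325921/553)*(-4063) = -6304197/553*(-4063) = 25613952411/553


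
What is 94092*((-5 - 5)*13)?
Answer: -12231960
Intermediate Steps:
94092*((-5 - 5)*13) = 94092*(-10*13) = 94092*(-130) = -12231960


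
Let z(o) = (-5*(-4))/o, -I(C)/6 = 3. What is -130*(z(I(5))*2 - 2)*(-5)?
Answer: -24700/9 ≈ -2744.4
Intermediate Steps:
I(C) = -18 (I(C) = -6*3 = -18)
z(o) = 20/o
-130*(z(I(5))*2 - 2)*(-5) = -130*((20/(-18))*2 - 2)*(-5) = -130*((20*(-1/18))*2 - 2)*(-5) = -130*(-10/9*2 - 2)*(-5) = -130*(-20/9 - 2)*(-5) = -(-4940)*(-5)/9 = -130*190/9 = -24700/9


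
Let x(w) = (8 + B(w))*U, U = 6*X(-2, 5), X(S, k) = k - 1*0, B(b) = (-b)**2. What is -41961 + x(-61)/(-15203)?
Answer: -638044953/15203 ≈ -41968.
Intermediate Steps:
B(b) = b**2
X(S, k) = k (X(S, k) = k + 0 = k)
U = 30 (U = 6*5 = 30)
x(w) = 240 + 30*w**2 (x(w) = (8 + w**2)*30 = 240 + 30*w**2)
-41961 + x(-61)/(-15203) = -41961 + (240 + 30*(-61)**2)/(-15203) = -41961 + (240 + 30*3721)*(-1/15203) = -41961 + (240 + 111630)*(-1/15203) = -41961 + 111870*(-1/15203) = -41961 - 111870/15203 = -638044953/15203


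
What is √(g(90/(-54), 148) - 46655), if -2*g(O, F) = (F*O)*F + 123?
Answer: I*√1024674/6 ≈ 168.71*I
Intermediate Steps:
g(O, F) = -123/2 - O*F²/2 (g(O, F) = -((F*O)*F + 123)/2 = -(O*F² + 123)/2 = -(123 + O*F²)/2 = -123/2 - O*F²/2)
√(g(90/(-54), 148) - 46655) = √((-123/2 - ½*90/(-54)*148²) - 46655) = √((-123/2 - ½*90*(-1/54)*21904) - 46655) = √((-123/2 - ½*(-5/3)*21904) - 46655) = √((-123/2 + 54760/3) - 46655) = √(109151/6 - 46655) = √(-170779/6) = I*√1024674/6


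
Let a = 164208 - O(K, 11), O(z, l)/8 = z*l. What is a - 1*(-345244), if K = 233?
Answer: 488948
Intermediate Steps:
O(z, l) = 8*l*z (O(z, l) = 8*(z*l) = 8*(l*z) = 8*l*z)
a = 143704 (a = 164208 - 8*11*233 = 164208 - 1*20504 = 164208 - 20504 = 143704)
a - 1*(-345244) = 143704 - 1*(-345244) = 143704 + 345244 = 488948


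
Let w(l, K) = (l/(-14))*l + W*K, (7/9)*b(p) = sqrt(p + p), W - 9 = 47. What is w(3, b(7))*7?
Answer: -9/2 + 504*sqrt(14) ≈ 1881.3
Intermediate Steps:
W = 56 (W = 9 + 47 = 56)
b(p) = 9*sqrt(2)*sqrt(p)/7 (b(p) = 9*sqrt(p + p)/7 = 9*sqrt(2*p)/7 = 9*(sqrt(2)*sqrt(p))/7 = 9*sqrt(2)*sqrt(p)/7)
w(l, K) = 56*K - l**2/14 (w(l, K) = (l/(-14))*l + 56*K = (l*(-1/14))*l + 56*K = (-l/14)*l + 56*K = -l**2/14 + 56*K = 56*K - l**2/14)
w(3, b(7))*7 = (56*(9*sqrt(2)*sqrt(7)/7) - 1/14*3**2)*7 = (56*(9*sqrt(14)/7) - 1/14*9)*7 = (72*sqrt(14) - 9/14)*7 = (-9/14 + 72*sqrt(14))*7 = -9/2 + 504*sqrt(14)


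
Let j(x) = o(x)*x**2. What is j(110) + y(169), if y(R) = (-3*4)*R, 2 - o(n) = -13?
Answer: 179472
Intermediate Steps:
o(n) = 15 (o(n) = 2 - 1*(-13) = 2 + 13 = 15)
y(R) = -12*R
j(x) = 15*x**2
j(110) + y(169) = 15*110**2 - 12*169 = 15*12100 - 2028 = 181500 - 2028 = 179472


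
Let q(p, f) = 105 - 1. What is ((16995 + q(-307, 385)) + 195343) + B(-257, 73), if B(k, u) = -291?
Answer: 212151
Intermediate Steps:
q(p, f) = 104
((16995 + q(-307, 385)) + 195343) + B(-257, 73) = ((16995 + 104) + 195343) - 291 = (17099 + 195343) - 291 = 212442 - 291 = 212151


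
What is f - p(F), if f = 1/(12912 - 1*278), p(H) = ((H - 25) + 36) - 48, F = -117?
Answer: 1945637/12634 ≈ 154.00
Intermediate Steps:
p(H) = -37 + H (p(H) = ((-25 + H) + 36) - 48 = (11 + H) - 48 = -37 + H)
f = 1/12634 (f = 1/(12912 - 278) = 1/12634 ≈ 7.9151e-5)
f - p(F) = 1/12634 - (-37 - 117) = 1/12634 - 1*(-154) = 1/12634 + 154 = 1945637/12634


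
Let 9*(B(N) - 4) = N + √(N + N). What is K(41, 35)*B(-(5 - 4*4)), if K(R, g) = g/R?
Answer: 1645/369 + 35*√22/369 ≈ 4.9029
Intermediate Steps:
B(N) = 4 + N/9 + √2*√N/9 (B(N) = 4 + (N + √(N + N))/9 = 4 + (N + √(2*N))/9 = 4 + (N + √2*√N)/9 = 4 + (N/9 + √2*√N/9) = 4 + N/9 + √2*√N/9)
K(41, 35)*B(-(5 - 4*4)) = (35/41)*(4 + (-(5 - 4*4))/9 + √2*√(-(5 - 4*4))/9) = (35*(1/41))*(4 + (-(5 - 16))/9 + √2*√(-(5 - 16))/9) = 35*(4 + (-1*(-11))/9 + √2*√(-1*(-11))/9)/41 = 35*(4 + (⅑)*11 + √2*√11/9)/41 = 35*(4 + 11/9 + √22/9)/41 = 35*(47/9 + √22/9)/41 = 1645/369 + 35*√22/369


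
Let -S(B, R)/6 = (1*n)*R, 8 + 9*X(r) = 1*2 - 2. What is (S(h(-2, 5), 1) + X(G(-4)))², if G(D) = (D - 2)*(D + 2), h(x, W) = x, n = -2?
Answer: 10000/81 ≈ 123.46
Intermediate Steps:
G(D) = (-2 + D)*(2 + D)
X(r) = -8/9 (X(r) = -8/9 + (1*2 - 2)/9 = -8/9 + (2 - 2)/9 = -8/9 + (⅑)*0 = -8/9 + 0 = -8/9)
S(B, R) = 12*R (S(B, R) = -6*1*(-2)*R = -(-12)*R = 12*R)
(S(h(-2, 5), 1) + X(G(-4)))² = (12*1 - 8/9)² = (12 - 8/9)² = (100/9)² = 10000/81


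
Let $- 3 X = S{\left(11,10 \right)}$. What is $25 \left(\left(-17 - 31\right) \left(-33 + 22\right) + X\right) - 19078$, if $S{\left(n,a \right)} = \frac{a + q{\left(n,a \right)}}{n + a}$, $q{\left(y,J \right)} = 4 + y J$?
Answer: $- \frac{373414}{63} \approx -5927.2$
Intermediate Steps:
$q{\left(y,J \right)} = 4 + J y$
$S{\left(n,a \right)} = \frac{4 + a + a n}{a + n}$ ($S{\left(n,a \right)} = \frac{a + \left(4 + a n\right)}{n + a} = \frac{4 + a + a n}{a + n}$)
$X = - \frac{124}{63}$ ($X = - \frac{\frac{1}{10 + 11} \left(4 + 10 + 10 \cdot 11\right)}{3} = - \frac{\frac{1}{21} \left(4 + 10 + 110\right)}{3} = - \frac{\frac{1}{21} \cdot 124}{3} = \left(- \frac{1}{3}\right) \frac{124}{21} = - \frac{124}{63} \approx -1.9683$)
$25 \left(\left(-17 - 31\right) \left(-33 + 22\right) + X\right) - 19078 = 25 \left(\left(-17 - 31\right) \left(-33 + 22\right) - \frac{124}{63}\right) - 19078 = 25 \left(\left(-48\right) \left(-11\right) - \frac{124}{63}\right) - 19078 = 25 \left(528 - \frac{124}{63}\right) - 19078 = 25 \cdot \frac{33140}{63} - 19078 = \frac{828500}{63} - 19078 = - \frac{373414}{63}$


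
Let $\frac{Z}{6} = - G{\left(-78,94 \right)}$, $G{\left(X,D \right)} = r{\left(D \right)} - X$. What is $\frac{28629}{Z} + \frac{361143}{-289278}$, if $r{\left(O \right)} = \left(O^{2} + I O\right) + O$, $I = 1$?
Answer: $- \frac{172867169}{97518828} \approx -1.7727$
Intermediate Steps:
$r{\left(O \right)} = O^{2} + 2 O$ ($r{\left(O \right)} = \left(O^{2} + 1 O\right) + O = \left(O^{2} + O\right) + O = \left(O + O^{2}\right) + O = O^{2} + 2 O$)
$G{\left(X,D \right)} = - X + D \left(2 + D\right)$ ($G{\left(X,D \right)} = D \left(2 + D\right) - X = - X + D \left(2 + D\right)$)
$Z = -54612$ ($Z = 6 \left(- (\left(-1\right) \left(-78\right) + 94 \left(2 + 94\right))\right) = 6 \left(- (78 + 94 \cdot 96)\right) = 6 \left(- (78 + 9024)\right) = 6 \left(\left(-1\right) 9102\right) = 6 \left(-9102\right) = -54612$)
$\frac{28629}{Z} + \frac{361143}{-289278} = \frac{28629}{-54612} + \frac{361143}{-289278} = 28629 \left(- \frac{1}{54612}\right) + 361143 \left(- \frac{1}{289278}\right) = - \frac{3181}{6068} - \frac{40127}{32142} = - \frac{172867169}{97518828}$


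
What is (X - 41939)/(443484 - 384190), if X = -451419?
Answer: -246679/29647 ≈ -8.3205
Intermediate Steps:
(X - 41939)/(443484 - 384190) = (-451419 - 41939)/(443484 - 384190) = -493358/59294 = -493358*1/59294 = -246679/29647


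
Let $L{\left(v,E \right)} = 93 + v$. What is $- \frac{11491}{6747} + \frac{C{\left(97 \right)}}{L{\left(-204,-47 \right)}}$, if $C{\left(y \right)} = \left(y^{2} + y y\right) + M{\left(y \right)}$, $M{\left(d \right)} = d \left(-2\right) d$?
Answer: $- \frac{11491}{6747} \approx -1.7031$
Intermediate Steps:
$M{\left(d \right)} = - 2 d^{2}$ ($M{\left(d \right)} = - 2 d d = - 2 d^{2}$)
$C{\left(y \right)} = 0$ ($C{\left(y \right)} = \left(y^{2} + y y\right) - 2 y^{2} = \left(y^{2} + y^{2}\right) - 2 y^{2} = 2 y^{2} - 2 y^{2} = 0$)
$- \frac{11491}{6747} + \frac{C{\left(97 \right)}}{L{\left(-204,-47 \right)}} = - \frac{11491}{6747} + \frac{0}{93 - 204} = \left(-11491\right) \frac{1}{6747} + \frac{0}{-111} = - \frac{11491}{6747} + 0 \left(- \frac{1}{111}\right) = - \frac{11491}{6747} + 0 = - \frac{11491}{6747}$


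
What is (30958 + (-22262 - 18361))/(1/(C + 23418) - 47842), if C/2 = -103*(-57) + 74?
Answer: 68250364/337841067 ≈ 0.20202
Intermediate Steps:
C = 11890 (C = 2*(-103*(-57) + 74) = 2*(5871 + 74) = 2*5945 = 11890)
(30958 + (-22262 - 18361))/(1/(C + 23418) - 47842) = (30958 + (-22262 - 18361))/(1/(11890 + 23418) - 47842) = (30958 - 40623)/(1/35308 - 47842) = -9665/(1/35308 - 47842) = -9665/(-1689205335/35308) = -9665*(-35308/1689205335) = 68250364/337841067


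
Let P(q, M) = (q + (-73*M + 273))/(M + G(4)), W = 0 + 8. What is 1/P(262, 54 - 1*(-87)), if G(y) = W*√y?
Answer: -157/9758 ≈ -0.016089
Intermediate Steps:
W = 8
G(y) = 8*√y
P(q, M) = (273 + q - 73*M)/(16 + M) (P(q, M) = (q + (-73*M + 273))/(M + 8*√4) = (q + (273 - 73*M))/(M + 8*2) = (273 + q - 73*M)/(M + 16) = (273 + q - 73*M)/(16 + M))
1/P(262, 54 - 1*(-87)) = 1/((273 + 262 - 73*(54 - 1*(-87)))/(16 + (54 - 1*(-87)))) = 1/((273 + 262 - 73*(54 + 87))/(16 + (54 + 87))) = 1/((273 + 262 - 73*141)/(16 + 141)) = 1/((273 + 262 - 10293)/157) = 1/((1/157)*(-9758)) = 1/(-9758/157) = -157/9758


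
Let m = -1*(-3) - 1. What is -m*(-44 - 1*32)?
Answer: 152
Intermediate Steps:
m = 2 (m = 3 - 1 = 2)
-m*(-44 - 1*32) = -2*(-44 - 1*32) = -2*(-44 - 32) = -2*(-76) = -1*(-152) = 152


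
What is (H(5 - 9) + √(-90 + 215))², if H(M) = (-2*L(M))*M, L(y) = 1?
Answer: 189 + 80*√5 ≈ 367.89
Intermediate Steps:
H(M) = -2*M (H(M) = (-2*1)*M = -2*M)
(H(5 - 9) + √(-90 + 215))² = (-2*(5 - 9) + √(-90 + 215))² = (-2*(-4) + √125)² = (8 + 5*√5)²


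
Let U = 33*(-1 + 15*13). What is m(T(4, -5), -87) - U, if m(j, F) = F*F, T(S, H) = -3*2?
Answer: 1167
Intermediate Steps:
T(S, H) = -6
m(j, F) = F²
U = 6402 (U = 33*(-1 + 195) = 33*194 = 6402)
m(T(4, -5), -87) - U = (-87)² - 1*6402 = 7569 - 6402 = 1167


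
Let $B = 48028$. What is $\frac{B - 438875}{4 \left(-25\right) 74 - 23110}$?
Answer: $\frac{390847}{30510} \approx 12.81$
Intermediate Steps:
$\frac{B - 438875}{4 \left(-25\right) 74 - 23110} = \frac{48028 - 438875}{4 \left(-25\right) 74 - 23110} = - \frac{390847}{\left(-100\right) 74 - 23110} = - \frac{390847}{-7400 - 23110} = - \frac{390847}{-30510} = \left(-390847\right) \left(- \frac{1}{30510}\right) = \frac{390847}{30510}$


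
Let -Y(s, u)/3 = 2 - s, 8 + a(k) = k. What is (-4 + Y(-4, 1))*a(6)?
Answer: 44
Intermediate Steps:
a(k) = -8 + k
Y(s, u) = -6 + 3*s (Y(s, u) = -3*(2 - s) = -6 + 3*s)
(-4 + Y(-4, 1))*a(6) = (-4 + (-6 + 3*(-4)))*(-8 + 6) = (-4 + (-6 - 12))*(-2) = (-4 - 18)*(-2) = -22*(-2) = 44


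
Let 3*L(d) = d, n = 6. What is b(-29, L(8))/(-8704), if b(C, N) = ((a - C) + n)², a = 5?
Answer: -25/136 ≈ -0.18382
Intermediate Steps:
L(d) = d/3
b(C, N) = (11 - C)² (b(C, N) = ((5 - C) + 6)² = (11 - C)²)
b(-29, L(8))/(-8704) = (11 - 1*(-29))²/(-8704) = (11 + 29)²*(-1/8704) = 40²*(-1/8704) = 1600*(-1/8704) = -25/136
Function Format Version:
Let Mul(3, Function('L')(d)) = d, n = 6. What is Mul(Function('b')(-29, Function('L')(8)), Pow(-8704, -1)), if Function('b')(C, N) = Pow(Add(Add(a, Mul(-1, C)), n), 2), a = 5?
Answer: Rational(-25, 136) ≈ -0.18382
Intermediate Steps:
Function('L')(d) = Mul(Rational(1, 3), d)
Function('b')(C, N) = Pow(Add(11, Mul(-1, C)), 2) (Function('b')(C, N) = Pow(Add(Add(5, Mul(-1, C)), 6), 2) = Pow(Add(11, Mul(-1, C)), 2))
Mul(Function('b')(-29, Function('L')(8)), Pow(-8704, -1)) = Mul(Pow(Add(11, Mul(-1, -29)), 2), Pow(-8704, -1)) = Mul(Pow(Add(11, 29), 2), Rational(-1, 8704)) = Mul(Pow(40, 2), Rational(-1, 8704)) = Mul(1600, Rational(-1, 8704)) = Rational(-25, 136)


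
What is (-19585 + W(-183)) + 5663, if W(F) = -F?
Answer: -13739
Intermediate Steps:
(-19585 + W(-183)) + 5663 = (-19585 - 1*(-183)) + 5663 = (-19585 + 183) + 5663 = -19402 + 5663 = -13739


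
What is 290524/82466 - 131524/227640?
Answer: 6911078147/2346570030 ≈ 2.9452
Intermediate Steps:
290524/82466 - 131524/227640 = 290524*(1/82466) - 131524*1/227640 = 145262/41233 - 32881/56910 = 6911078147/2346570030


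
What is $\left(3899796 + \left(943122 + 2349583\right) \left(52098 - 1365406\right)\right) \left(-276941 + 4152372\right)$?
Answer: $-16758649970639806264$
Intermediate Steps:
$\left(3899796 + \left(943122 + 2349583\right) \left(52098 - 1365406\right)\right) \left(-276941 + 4152372\right) = \left(3899796 + 3292705 \left(-1313308\right)\right) 3875431 = \left(3899796 - 4324335818140\right) 3875431 = \left(-4324331918344\right) 3875431 = -16758649970639806264$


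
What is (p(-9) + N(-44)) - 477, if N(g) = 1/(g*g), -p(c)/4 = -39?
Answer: -621455/1936 ≈ -321.00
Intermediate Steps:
p(c) = 156 (p(c) = -4*(-39) = 156)
N(g) = g⁻²
(p(-9) + N(-44)) - 477 = (156 + (-44)⁻²) - 477 = (156 + 1/1936) - 477 = 302017/1936 - 477 = -621455/1936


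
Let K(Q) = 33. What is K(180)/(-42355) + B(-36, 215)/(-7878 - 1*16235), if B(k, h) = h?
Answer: -9902054/1021306115 ≈ -0.0096955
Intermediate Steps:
K(180)/(-42355) + B(-36, 215)/(-7878 - 1*16235) = 33/(-42355) + 215/(-7878 - 1*16235) = 33*(-1/42355) + 215/(-7878 - 16235) = -33/42355 + 215/(-24113) = -33/42355 + 215*(-1/24113) = -33/42355 - 215/24113 = -9902054/1021306115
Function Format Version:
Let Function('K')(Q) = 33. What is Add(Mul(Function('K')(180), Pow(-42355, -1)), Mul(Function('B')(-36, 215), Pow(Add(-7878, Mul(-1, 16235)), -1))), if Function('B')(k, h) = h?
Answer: Rational(-9902054, 1021306115) ≈ -0.0096955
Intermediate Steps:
Add(Mul(Function('K')(180), Pow(-42355, -1)), Mul(Function('B')(-36, 215), Pow(Add(-7878, Mul(-1, 16235)), -1))) = Add(Mul(33, Pow(-42355, -1)), Mul(215, Pow(Add(-7878, Mul(-1, 16235)), -1))) = Add(Mul(33, Rational(-1, 42355)), Mul(215, Pow(Add(-7878, -16235), -1))) = Add(Rational(-33, 42355), Mul(215, Pow(-24113, -1))) = Add(Rational(-33, 42355), Mul(215, Rational(-1, 24113))) = Add(Rational(-33, 42355), Rational(-215, 24113)) = Rational(-9902054, 1021306115)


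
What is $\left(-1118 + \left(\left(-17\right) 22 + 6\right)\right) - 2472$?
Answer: $-3958$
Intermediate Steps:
$\left(-1118 + \left(\left(-17\right) 22 + 6\right)\right) - 2472 = \left(-1118 + \left(-374 + 6\right)\right) - 2472 = \left(-1118 - 368\right) - 2472 = -1486 - 2472 = -3958$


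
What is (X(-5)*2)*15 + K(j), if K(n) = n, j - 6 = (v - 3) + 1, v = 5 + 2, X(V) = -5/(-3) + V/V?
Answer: 91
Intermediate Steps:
X(V) = 8/3 (X(V) = -5*(-⅓) + 1 = 5/3 + 1 = 8/3)
v = 7
j = 11 (j = 6 + ((7 - 3) + 1) = 6 + (4 + 1) = 6 + 5 = 11)
(X(-5)*2)*15 + K(j) = ((8/3)*2)*15 + 11 = (16/3)*15 + 11 = 80 + 11 = 91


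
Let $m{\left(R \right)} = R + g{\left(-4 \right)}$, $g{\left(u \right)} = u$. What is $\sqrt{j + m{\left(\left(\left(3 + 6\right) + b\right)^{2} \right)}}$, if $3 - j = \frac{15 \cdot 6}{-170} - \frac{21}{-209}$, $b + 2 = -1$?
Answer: $\frac{\sqrt{447248087}}{3553} \approx 5.9522$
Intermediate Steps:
$b = -3$ ($b = -2 - 1 = -3$)
$m{\left(R \right)} = -4 + R$ ($m{\left(R \right)} = R - 4 = -4 + R$)
$j = \frac{12183}{3553}$ ($j = 3 - \left(\frac{15 \cdot 6}{-170} - \frac{21}{-209}\right) = 3 - \left(90 \left(- \frac{1}{170}\right) - - \frac{21}{209}\right) = 3 - \left(- \frac{9}{17} + \frac{21}{209}\right) = 3 - - \frac{1524}{3553} = 3 + \frac{1524}{3553} = \frac{12183}{3553} \approx 3.4289$)
$\sqrt{j + m{\left(\left(\left(3 + 6\right) + b\right)^{2} \right)}} = \sqrt{\frac{12183}{3553} - \left(4 - \left(\left(3 + 6\right) - 3\right)^{2}\right)} = \sqrt{\frac{12183}{3553} - \left(4 - \left(9 - 3\right)^{2}\right)} = \sqrt{\frac{12183}{3553} - \left(4 - 6^{2}\right)} = \sqrt{\frac{12183}{3553} + \left(-4 + 36\right)} = \sqrt{\frac{12183}{3553} + 32} = \sqrt{\frac{125879}{3553}} = \frac{\sqrt{447248087}}{3553}$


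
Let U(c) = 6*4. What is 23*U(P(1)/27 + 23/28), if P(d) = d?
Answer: 552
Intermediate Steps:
U(c) = 24
23*U(P(1)/27 + 23/28) = 23*24 = 552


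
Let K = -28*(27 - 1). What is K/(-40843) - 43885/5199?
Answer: -1788610183/212342757 ≈ -8.4232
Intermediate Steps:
K = -728 (K = -28*26 = -728)
K/(-40843) - 43885/5199 = -728/(-40843) - 43885/5199 = -728*(-1/40843) - 43885*1/5199 = 728/40843 - 43885/5199 = -1788610183/212342757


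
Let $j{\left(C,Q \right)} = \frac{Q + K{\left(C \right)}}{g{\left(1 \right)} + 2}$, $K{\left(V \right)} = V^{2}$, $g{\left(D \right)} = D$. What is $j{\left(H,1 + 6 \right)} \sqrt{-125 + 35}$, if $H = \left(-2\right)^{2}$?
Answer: $23 i \sqrt{10} \approx 72.732 i$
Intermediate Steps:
$H = 4$
$j{\left(C,Q \right)} = \frac{Q}{3} + \frac{C^{2}}{3}$ ($j{\left(C,Q \right)} = \frac{Q + C^{2}}{1 + 2} = \frac{Q + C^{2}}{3} = \left(Q + C^{2}\right) \frac{1}{3} = \frac{Q}{3} + \frac{C^{2}}{3}$)
$j{\left(H,1 + 6 \right)} \sqrt{-125 + 35} = \left(\frac{1 + 6}{3} + \frac{4^{2}}{3}\right) \sqrt{-125 + 35} = \left(\frac{1}{3} \cdot 7 + \frac{1}{3} \cdot 16\right) \sqrt{-90} = \left(\frac{7}{3} + \frac{16}{3}\right) 3 i \sqrt{10} = \frac{23 \cdot 3 i \sqrt{10}}{3} = 23 i \sqrt{10}$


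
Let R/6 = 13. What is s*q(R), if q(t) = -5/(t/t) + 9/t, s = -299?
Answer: 2921/2 ≈ 1460.5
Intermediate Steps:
R = 78 (R = 6*13 = 78)
q(t) = -5 + 9/t (q(t) = -5/1 + 9/t = -5*1 + 9/t = -5 + 9/t)
s*q(R) = -299*(-5 + 9/78) = -299*(-5 + 9*(1/78)) = -299*(-5 + 3/26) = -299*(-127/26) = 2921/2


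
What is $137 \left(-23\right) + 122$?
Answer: $-3029$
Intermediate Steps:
$137 \left(-23\right) + 122 = -3151 + 122 = -3029$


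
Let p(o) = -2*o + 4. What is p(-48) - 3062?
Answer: -2962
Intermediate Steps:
p(o) = 4 - 2*o
p(-48) - 3062 = (4 - 2*(-48)) - 3062 = (4 + 96) - 3062 = 100 - 3062 = -2962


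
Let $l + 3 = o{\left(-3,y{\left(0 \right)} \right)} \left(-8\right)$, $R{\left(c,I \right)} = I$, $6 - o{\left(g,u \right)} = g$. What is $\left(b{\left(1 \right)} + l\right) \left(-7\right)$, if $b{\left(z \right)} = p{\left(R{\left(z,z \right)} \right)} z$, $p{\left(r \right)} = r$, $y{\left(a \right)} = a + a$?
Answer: $518$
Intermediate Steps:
$y{\left(a \right)} = 2 a$
$o{\left(g,u \right)} = 6 - g$
$l = -75$ ($l = -3 + \left(6 - -3\right) \left(-8\right) = -3 + \left(6 + 3\right) \left(-8\right) = -3 + 9 \left(-8\right) = -3 - 72 = -75$)
$b{\left(z \right)} = z^{2}$ ($b{\left(z \right)} = z z = z^{2}$)
$\left(b{\left(1 \right)} + l\right) \left(-7\right) = \left(1^{2} - 75\right) \left(-7\right) = \left(1 - 75\right) \left(-7\right) = \left(-74\right) \left(-7\right) = 518$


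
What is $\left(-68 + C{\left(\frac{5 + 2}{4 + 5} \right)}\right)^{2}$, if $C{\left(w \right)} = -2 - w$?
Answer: $\frac{405769}{81} \approx 5009.5$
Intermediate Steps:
$\left(-68 + C{\left(\frac{5 + 2}{4 + 5} \right)}\right)^{2} = \left(-68 - \left(2 + \frac{5 + 2}{4 + 5}\right)\right)^{2} = \left(-68 - \left(2 + \frac{7}{9}\right)\right)^{2} = \left(-68 - \left(2 + 7 \cdot \frac{1}{9}\right)\right)^{2} = \left(-68 - \frac{25}{9}\right)^{2} = \left(- \frac{637}{9}\right)^{2} = \frac{405769}{81}$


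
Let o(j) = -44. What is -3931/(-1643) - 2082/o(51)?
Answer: 1796845/36146 ≈ 49.711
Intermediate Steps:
-3931/(-1643) - 2082/o(51) = -3931/(-1643) - 2082/(-44) = -3931*(-1/1643) - 2082*(-1/44) = 3931/1643 + 1041/22 = 1796845/36146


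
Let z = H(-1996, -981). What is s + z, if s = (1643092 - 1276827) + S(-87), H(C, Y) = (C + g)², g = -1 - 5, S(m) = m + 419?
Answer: 4374601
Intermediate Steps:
S(m) = 419 + m
g = -6
H(C, Y) = (-6 + C)² (H(C, Y) = (C - 6)² = (-6 + C)²)
s = 366597 (s = (1643092 - 1276827) + (419 - 87) = 366265 + 332 = 366597)
z = 4008004 (z = (-6 - 1996)² = (-2002)² = 4008004)
s + z = 366597 + 4008004 = 4374601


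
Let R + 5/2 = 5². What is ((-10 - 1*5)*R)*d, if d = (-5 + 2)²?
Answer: -6075/2 ≈ -3037.5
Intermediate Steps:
d = 9 (d = (-3)² = 9)
R = 45/2 (R = -5/2 + 5² = -5/2 + 25 = 45/2 ≈ 22.500)
((-10 - 1*5)*R)*d = ((-10 - 1*5)*(45/2))*9 = ((-10 - 5)*(45/2))*9 = -15*45/2*9 = -675/2*9 = -6075/2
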